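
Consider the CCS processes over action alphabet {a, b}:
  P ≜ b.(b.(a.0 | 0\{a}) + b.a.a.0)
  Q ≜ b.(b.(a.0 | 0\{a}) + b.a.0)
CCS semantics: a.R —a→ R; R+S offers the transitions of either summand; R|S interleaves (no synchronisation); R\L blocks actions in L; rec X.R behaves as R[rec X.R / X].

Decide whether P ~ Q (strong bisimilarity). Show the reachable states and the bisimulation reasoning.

LTS(P): 7 reachable states
  s0 = b.(b.(a.0 | 0\{a}) + b.a.a.0) → —b→ s1
  s1 = b.(a.0 | 0\{a}) + b.a.a.0 → —b→ s2, —b→ s3
  s2 = a.0 | 0\{a} → —a→ s4
  s3 = a.a.0 → —a→ s5
  s4 = 0 | 0\{a} → ·
  s5 = a.0 → —a→ s6
  s6 = 0 → ·
LTS(Q): 6 reachable states
  t0 = b.(b.(a.0 | 0\{a}) + b.a.0) → —b→ t1
  t1 = b.(a.0 | 0\{a}) + b.a.0 → —b→ t2, —b→ t3
  t2 = a.0 → —a→ t4
  t3 = a.0 | 0\{a} → —a→ t5
  t4 = 0 → ·
  t5 = 0 | 0\{a} → ·
Coarsest stable partition (strong bisimilarity classes):
  B0 = {s0}
  B1 = {s1}
  B2 = {s2, s5, t2, t3}
  B3 = {s4, s6, t4, t5}
  B4 = {s3}
  B5 = {t0}
  B6 = {t1}
s0 ∈ B0, t0 ∈ B5 → different blocks

not bisimilar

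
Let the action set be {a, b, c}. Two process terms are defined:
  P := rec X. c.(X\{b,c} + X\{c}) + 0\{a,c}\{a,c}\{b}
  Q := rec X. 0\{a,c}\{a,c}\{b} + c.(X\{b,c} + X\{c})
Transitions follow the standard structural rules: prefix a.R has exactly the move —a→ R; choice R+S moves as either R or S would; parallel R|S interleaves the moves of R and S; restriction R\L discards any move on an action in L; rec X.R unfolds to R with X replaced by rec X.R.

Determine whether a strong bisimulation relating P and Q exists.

Reachable graph of P (2 states):
  u0 = rec X. c.(X\{b,c} + X\{c}) + 0\{a,c}\{a,c}\{b} ⊢ ··c··> u1
  u1 = (rec X. c.(X\{b,c} + X\{c}) + 0\{a,c}\{a,c}\{b})\{b,c} + (rec X. c.(X\{b,c} + X\{c}) + 0\{a,c}\{a,c}\{b})\{c} ⊢ ·
Reachable graph of Q (2 states):
  v0 = rec X. 0\{a,c}\{a,c}\{b} + c.(X\{b,c} + X\{c}) ⊢ ··c··> v1
  v1 = (rec X. 0\{a,c}\{a,c}\{b} + c.(X\{b,c} + X\{c}))\{b,c} + (rec X. 0\{a,c}\{a,c}\{b} + c.(X\{b,c} + X\{c}))\{c} ⊢ ·
Coarsest stable partition (strong bisimilarity classes):
  B0 = {u0, v0}
  B1 = {u1, v1}
u0 ∈ B0, v0 ∈ B0 → same block

YES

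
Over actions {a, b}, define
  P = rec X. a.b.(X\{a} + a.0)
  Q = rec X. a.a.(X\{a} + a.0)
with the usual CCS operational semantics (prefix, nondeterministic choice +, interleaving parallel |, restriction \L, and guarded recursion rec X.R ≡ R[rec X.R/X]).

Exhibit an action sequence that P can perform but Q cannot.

P's transition system — 4 states:
  m0 = rec X. a.b.(X\{a} + a.0) | -a-> m1
  m1 = b.((rec X. a.b.(X\{a} + a.0))\{a} + a.0) | -b-> m2
  m2 = (rec X. a.b.(X\{a} + a.0))\{a} + a.0 | -a-> m3
  m3 = 0 | stopped
Q's transition system — 4 states:
  n0 = rec X. a.a.(X\{a} + a.0) | -a-> n1
  n1 = a.((rec X. a.a.(X\{a} + a.0))\{a} + a.0) | -a-> n2
  n2 = (rec X. a.a.(X\{a} + a.0))\{a} + a.0 | -a-> n3
  n3 = 0 | stopped
Run σ = ⟨ab⟩ on P: start {m0}
  [1] a ⇒ {m1}
  [2] b ⇒ {m2}
  P completes σ.
Run σ = ⟨ab⟩ on Q: start {n0}
  [1] a ⇒ {n1}
  [2] b ⇒ ∅ (Q stuck)

ab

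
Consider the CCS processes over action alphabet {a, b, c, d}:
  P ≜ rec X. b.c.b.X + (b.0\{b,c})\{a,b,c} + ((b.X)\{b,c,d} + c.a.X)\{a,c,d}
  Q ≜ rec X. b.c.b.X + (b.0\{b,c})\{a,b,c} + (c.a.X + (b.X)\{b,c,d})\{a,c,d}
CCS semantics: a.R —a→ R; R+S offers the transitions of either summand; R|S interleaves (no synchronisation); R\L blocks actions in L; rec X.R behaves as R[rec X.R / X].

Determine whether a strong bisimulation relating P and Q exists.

bisimilar

P's transition system — 3 states:
  m0 = rec X. b.c.b.X + (b.0\{b,c})\{a,b,c} + ((b.X)\{b,c,d} + c.a.X)\{a,c,d} | =b=> m1
  m1 = c.b.(rec X. b.c.b.X + (b.0\{b,c})\{a,b,c} + ((b.X)\{b,c,d} + c.a.X)\{a,c,d}) | =c=> m2
  m2 = b.(rec X. b.c.b.X + (b.0\{b,c})\{a,b,c} + ((b.X)\{b,c,d} + c.a.X)\{a,c,d}) | =b=> m0
Q's transition system — 3 states:
  n0 = rec X. b.c.b.X + (b.0\{b,c})\{a,b,c} + (c.a.X + (b.X)\{b,c,d})\{a,c,d} | =b=> n1
  n1 = c.b.(rec X. b.c.b.X + (b.0\{b,c})\{a,b,c} + (c.a.X + (b.X)\{b,c,d})\{a,c,d}) | =c=> n2
  n2 = b.(rec X. b.c.b.X + (b.0\{b,c})\{a,b,c} + (c.a.X + (b.X)\{b,c,d})\{a,c,d}) | =b=> n0
Bisimilarity quotient blocks:
  B0 = {m0, n0}
  B1 = {m1, n1}
  B2 = {m2, n2}
m0 ∈ B0, n0 ∈ B0 → same block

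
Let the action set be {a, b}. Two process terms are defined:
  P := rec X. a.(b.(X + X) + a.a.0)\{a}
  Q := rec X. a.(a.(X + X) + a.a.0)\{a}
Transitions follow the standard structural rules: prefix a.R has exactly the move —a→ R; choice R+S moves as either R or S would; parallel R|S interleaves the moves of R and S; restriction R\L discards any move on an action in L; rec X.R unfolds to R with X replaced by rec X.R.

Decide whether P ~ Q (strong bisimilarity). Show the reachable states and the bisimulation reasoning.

P ≁ Q

LTS(P): 3 reachable states
  s0 = rec X. a.(b.(X + X) + a.a.0)\{a} → -a-> s1
  s1 = (b.((rec X. a.(b.(X + X) + a.a.0)\{a}) + (rec X. a.(b.(X + X) + a.a.0)\{a})) + a.a.0)\{a} → -b-> s2
  s2 = ((rec X. a.(b.(X + X) + a.a.0)\{a}) + (rec X. a.(b.(X + X) + a.a.0)\{a}))\{a} → deadlocked
LTS(Q): 2 reachable states
  t0 = rec X. a.(a.(X + X) + a.a.0)\{a} → -a-> t1
  t1 = (a.((rec X. a.(a.(X + X) + a.a.0)\{a}) + (rec X. a.(a.(X + X) + a.a.0)\{a})) + a.a.0)\{a} → deadlocked
Bisimilarity quotient blocks:
  B0 = {s0}
  B1 = {s1}
  B2 = {s2, t1}
  B3 = {t0}
s0 ∈ B0, t0 ∈ B3 → different blocks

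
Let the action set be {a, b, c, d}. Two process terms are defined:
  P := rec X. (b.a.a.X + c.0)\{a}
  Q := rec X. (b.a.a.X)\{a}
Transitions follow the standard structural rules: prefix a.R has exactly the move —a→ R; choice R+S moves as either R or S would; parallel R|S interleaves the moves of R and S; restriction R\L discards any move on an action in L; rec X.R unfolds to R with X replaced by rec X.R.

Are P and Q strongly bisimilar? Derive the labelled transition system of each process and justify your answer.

Reachable graph of P (3 states):
  m0 = rec X. (b.a.a.X + c.0)\{a} ⊢ =b=> m1, =c=> m2
  m1 = (a.a.(rec X. (b.a.a.X + c.0)\{a}))\{a} ⊢ ·
  m2 = 0\{a} ⊢ ·
Reachable graph of Q (2 states):
  n0 = rec X. (b.a.a.X)\{a} ⊢ =b=> n1
  n1 = (a.a.(rec X. (b.a.a.X)\{a}))\{a} ⊢ ·
Coarsest stable partition (strong bisimilarity classes):
  B0 = {m0}
  B1 = {m1, m2, n1}
  B2 = {n0}
m0 ∈ B0, n0 ∈ B2 → different blocks

P ≁ Q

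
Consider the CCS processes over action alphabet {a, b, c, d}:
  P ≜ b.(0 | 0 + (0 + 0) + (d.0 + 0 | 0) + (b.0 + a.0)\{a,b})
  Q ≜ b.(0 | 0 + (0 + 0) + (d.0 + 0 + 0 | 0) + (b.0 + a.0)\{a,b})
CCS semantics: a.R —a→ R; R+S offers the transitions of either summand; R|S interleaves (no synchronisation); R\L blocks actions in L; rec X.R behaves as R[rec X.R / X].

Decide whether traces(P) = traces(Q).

Reachable graph of P (3 states):
  s0 = b.(0 | 0 + (0 + 0) + (d.0 + 0 | 0) + (b.0 + a.0)\{a,b}) has moves —b→ s1
  s1 = 0 | 0 + (0 + 0) + (d.0 + 0 | 0) + (b.0 + a.0)\{a,b} has moves —d→ s2
  s2 = 0 has moves stopped
Reachable graph of Q (3 states):
  t0 = b.(0 | 0 + (0 + 0) + (d.0 + 0 + 0 | 0) + (b.0 + a.0)\{a,b}) has moves —b→ t1
  t1 = 0 | 0 + (0 + 0) + (d.0 + 0 + 0 | 0) + (b.0 + a.0)\{a,b} has moves —d→ t2
  t2 = 0 has moves stopped
Bisimilarity quotient blocks:
  B0 = {s0, t0}
  B1 = {s1, t1}
  B2 = {s2, t2}
s0 ∈ B0, t0 ∈ B0 → same block
Bisimilar ⇒ trace-equivalent.

trace-equivalent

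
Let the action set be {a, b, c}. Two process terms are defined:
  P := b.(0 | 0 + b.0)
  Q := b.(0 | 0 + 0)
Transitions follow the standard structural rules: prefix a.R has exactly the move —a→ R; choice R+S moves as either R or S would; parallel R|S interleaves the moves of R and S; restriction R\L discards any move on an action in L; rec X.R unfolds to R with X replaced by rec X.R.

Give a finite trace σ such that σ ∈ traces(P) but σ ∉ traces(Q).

bb

LTS(P): 3 reachable states
  p0 = b.(0 | 0 + b.0) | =b=> p1
  p1 = 0 | 0 + b.0 | =b=> p2
  p2 = 0 | (no moves)
LTS(Q): 2 reachable states
  q0 = b.(0 | 0 + 0) | =b=> q1
  q1 = 0 | 0 + 0 | (no moves)
Trace ⟨bb⟩ through P, begin at {p0}:
  step 1 (b): {p1}
  step 2 (b): {p2}
  ✓ P
Trace ⟨bb⟩ through Q, begin at {q0}:
  step 1 (b): {q1}
  step 2 (b): ∅  — Q cannot continue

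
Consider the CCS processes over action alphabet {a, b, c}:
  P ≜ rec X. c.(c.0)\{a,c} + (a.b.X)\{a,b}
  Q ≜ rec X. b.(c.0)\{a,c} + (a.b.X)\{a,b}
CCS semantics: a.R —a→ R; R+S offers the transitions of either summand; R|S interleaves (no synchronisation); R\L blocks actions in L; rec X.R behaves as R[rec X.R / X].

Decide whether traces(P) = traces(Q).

trace-distinct — witness ⟨c⟩

LTS(P): 2 reachable states
  s0 = rec X. c.(c.0)\{a,c} + (a.b.X)\{a,b} | -c-> s1
  s1 = (c.0)\{a,c} | ∅
LTS(Q): 2 reachable states
  t0 = rec X. b.(c.0)\{a,c} + (a.b.X)\{a,b} | -b-> t1
  t1 = (c.0)\{a,c} | ∅
Trace ⟨c⟩ through P, begin at {s0}:
  after c @ step 1: {s1}
  P completes σ.
Trace ⟨c⟩ through Q, begin at {t0}:
  after c @ step 1: ∅  — Q cannot continue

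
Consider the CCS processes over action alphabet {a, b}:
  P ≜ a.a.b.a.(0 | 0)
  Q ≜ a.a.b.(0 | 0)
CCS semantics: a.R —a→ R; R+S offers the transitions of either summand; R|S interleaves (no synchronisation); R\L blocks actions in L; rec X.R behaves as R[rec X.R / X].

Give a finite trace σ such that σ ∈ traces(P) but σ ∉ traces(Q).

aaba

LTS(P): 5 reachable states
  u0 = a.a.b.a.(0 | 0) | =a=> u1
  u1 = a.b.a.(0 | 0) | =a=> u2
  u2 = b.a.(0 | 0) | =b=> u3
  u3 = a.(0 | 0) | =a=> u4
  u4 = 0 | 0 | deadlocked
LTS(Q): 4 reachable states
  v0 = a.a.b.(0 | 0) | =a=> v1
  v1 = a.b.(0 | 0) | =a=> v2
  v2 = b.(0 | 0) | =b=> v3
  v3 = 0 | 0 | deadlocked
Trace ⟨aaba⟩ through P, begin at {u0}:
  [1] a ⇒ {u1}
  [2] a ⇒ {u2}
  [3] b ⇒ {u3}
  [4] a ⇒ {u4}
  ✓ P
Trace ⟨aaba⟩ through Q, begin at {v0}:
  [1] a ⇒ {v1}
  [2] a ⇒ {v2}
  [3] b ⇒ {v3}
  [4] a ⇒ ∅  — Q cannot continue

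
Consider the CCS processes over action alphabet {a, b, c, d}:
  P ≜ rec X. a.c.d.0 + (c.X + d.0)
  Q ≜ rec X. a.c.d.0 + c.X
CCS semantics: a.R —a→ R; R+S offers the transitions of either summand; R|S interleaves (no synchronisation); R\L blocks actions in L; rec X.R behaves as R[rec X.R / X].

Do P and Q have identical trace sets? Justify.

traces(P) ≠ traces(Q) — witness ⟨d⟩

LTS(P): 4 reachable states
  u0 = rec X. a.c.d.0 + (c.X + d.0) → -a-> u1, -c-> u0, -d-> u2
  u1 = c.d.0 → -c-> u3
  u2 = 0 → ∅
  u3 = d.0 → -d-> u2
LTS(Q): 4 reachable states
  v0 = rec X. a.c.d.0 + c.X → -a-> v1, -c-> v0
  v1 = c.d.0 → -c-> v2
  v2 = d.0 → -d-> v3
  v3 = 0 → ∅
Trace ⟨d⟩ through P, begin at {u0}:
  after d @ step 1: {u2}
  — P admits the full trace.
Trace ⟨d⟩ through Q, begin at {v0}:
  after d @ step 1: ∅  — Q cannot continue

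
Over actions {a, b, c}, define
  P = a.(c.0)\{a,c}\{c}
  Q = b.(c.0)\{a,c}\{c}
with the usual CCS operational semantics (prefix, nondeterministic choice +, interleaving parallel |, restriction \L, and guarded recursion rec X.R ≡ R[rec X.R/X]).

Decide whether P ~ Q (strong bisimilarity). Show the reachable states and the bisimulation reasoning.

LTS(P): 2 reachable states
  m0 = a.(c.0)\{a,c}\{c} | —a→ m1
  m1 = (c.0)\{a,c}\{c} | ∅
LTS(Q): 2 reachable states
  n0 = b.(c.0)\{a,c}\{c} | —b→ n1
  n1 = (c.0)\{a,c}\{c} | ∅
Bisimilarity quotient blocks:
  B0 = {m0}
  B1 = {m1, n1}
  B2 = {n0}
m0 ∈ B0, n0 ∈ B2 → different blocks

P ≁ Q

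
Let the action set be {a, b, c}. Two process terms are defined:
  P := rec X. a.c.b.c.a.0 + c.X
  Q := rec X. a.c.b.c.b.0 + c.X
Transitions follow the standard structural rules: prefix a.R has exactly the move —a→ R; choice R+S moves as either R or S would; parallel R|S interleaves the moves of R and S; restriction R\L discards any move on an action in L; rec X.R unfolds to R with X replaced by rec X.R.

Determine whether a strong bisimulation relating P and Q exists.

Reachable graph of P (6 states):
  u0 = rec X. a.c.b.c.a.0 + c.X ⊢ --a--▸ u1, --c--▸ u0
  u1 = c.b.c.a.0 ⊢ --c--▸ u2
  u2 = b.c.a.0 ⊢ --b--▸ u3
  u3 = c.a.0 ⊢ --c--▸ u4
  u4 = a.0 ⊢ --a--▸ u5
  u5 = 0 ⊢ ∅
Reachable graph of Q (6 states):
  v0 = rec X. a.c.b.c.b.0 + c.X ⊢ --a--▸ v1, --c--▸ v0
  v1 = c.b.c.b.0 ⊢ --c--▸ v2
  v2 = b.c.b.0 ⊢ --b--▸ v3
  v3 = c.b.0 ⊢ --c--▸ v4
  v4 = b.0 ⊢ --b--▸ v5
  v5 = 0 ⊢ ∅
Bisimilarity quotient blocks:
  B0 = {u0}
  B1 = {u1}
  B2 = {u2}
  B3 = {u3}
  B4 = {u4}
  B5 = {u5, v5}
  B6 = {v0}
  B7 = {v1}
  B8 = {v2}
  B9 = {v3}
  B10 = {v4}
u0 ∈ B0, v0 ∈ B6 → different blocks

not bisimilar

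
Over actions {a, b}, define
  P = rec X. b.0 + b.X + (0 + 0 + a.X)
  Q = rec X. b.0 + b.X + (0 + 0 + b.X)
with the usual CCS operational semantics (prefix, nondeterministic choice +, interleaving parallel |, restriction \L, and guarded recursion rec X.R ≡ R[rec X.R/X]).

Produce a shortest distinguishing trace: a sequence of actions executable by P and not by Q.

Reachable graph of P (2 states):
  p0 = rec X. b.0 + b.X + (0 + 0 + a.X) → -a-> p0, -b-> p0, -b-> p1
  p1 = 0 → deadlocked
Reachable graph of Q (2 states):
  q0 = rec X. b.0 + b.X + (0 + 0 + b.X) → -b-> q0, -b-> q1
  q1 = 0 → deadlocked
Trace ⟨a⟩ through P, begin at {p0}:
  [1] a ⇒ {p0}
  ✓ P
Trace ⟨a⟩ through Q, begin at {q0}:
  [1] a ⇒ no successor for Q

a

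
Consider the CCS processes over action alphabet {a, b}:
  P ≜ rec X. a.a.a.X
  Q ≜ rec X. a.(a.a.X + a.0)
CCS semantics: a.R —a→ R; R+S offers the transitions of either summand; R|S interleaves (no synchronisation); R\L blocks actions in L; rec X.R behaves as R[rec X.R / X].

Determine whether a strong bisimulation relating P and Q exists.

not bisimilar

Reachable graph of P (3 states):
  p0 = rec X. a.a.a.X ⊢ -a-> p1
  p1 = a.a.(rec X. a.a.a.X) ⊢ -a-> p2
  p2 = a.(rec X. a.a.a.X) ⊢ -a-> p0
Reachable graph of Q (4 states):
  q0 = rec X. a.(a.a.X + a.0) ⊢ -a-> q1
  q1 = a.a.(rec X. a.(a.a.X + a.0)) + a.0 ⊢ -a-> q2, -a-> q3
  q2 = 0 ⊢ deadlocked
  q3 = a.(rec X. a.(a.a.X + a.0)) ⊢ -a-> q0
Bisimilarity quotient blocks:
  B0 = {p0, p1, p2}
  B1 = {q0}
  B2 = {q1}
  B3 = {q2}
  B4 = {q3}
p0 ∈ B0, q0 ∈ B1 → different blocks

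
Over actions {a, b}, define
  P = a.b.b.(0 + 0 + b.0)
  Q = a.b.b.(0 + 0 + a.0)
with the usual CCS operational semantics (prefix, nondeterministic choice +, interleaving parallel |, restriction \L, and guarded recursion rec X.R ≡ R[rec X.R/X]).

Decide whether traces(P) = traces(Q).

P's transition system — 5 states:
  m0 = a.b.b.(0 + 0 + b.0) ⊢ --a--▸ m1
  m1 = b.b.(0 + 0 + b.0) ⊢ --b--▸ m2
  m2 = b.(0 + 0 + b.0) ⊢ --b--▸ m3
  m3 = 0 + 0 + b.0 ⊢ --b--▸ m4
  m4 = 0 ⊢ ∅
Q's transition system — 5 states:
  n0 = a.b.b.(0 + 0 + a.0) ⊢ --a--▸ n1
  n1 = b.b.(0 + 0 + a.0) ⊢ --b--▸ n2
  n2 = b.(0 + 0 + a.0) ⊢ --b--▸ n3
  n3 = 0 + 0 + a.0 ⊢ --a--▸ n4
  n4 = 0 ⊢ ∅
Run σ = ⟨abbb⟩ on P: start {m0}
  [1] a ⇒ {m1}
  [2] b ⇒ {m2}
  [3] b ⇒ {m3}
  [4] b ⇒ {m4}
  ✓ P
Run σ = ⟨abbb⟩ on Q: start {n0}
  [1] a ⇒ {n1}
  [2] b ⇒ {n2}
  [3] b ⇒ {n3}
  [4] b ⇒ ∅  — Q cannot continue

NO — witness ⟨abbb⟩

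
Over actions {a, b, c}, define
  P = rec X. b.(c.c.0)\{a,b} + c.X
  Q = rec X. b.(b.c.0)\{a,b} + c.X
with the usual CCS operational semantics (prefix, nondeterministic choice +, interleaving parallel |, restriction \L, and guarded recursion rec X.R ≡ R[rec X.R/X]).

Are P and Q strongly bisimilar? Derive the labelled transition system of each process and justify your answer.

P ≁ Q

P's transition system — 4 states:
  m0 = rec X. b.(c.c.0)\{a,b} + c.X ⊢ ··b··> m1, ··c··> m0
  m1 = (c.c.0)\{a,b} ⊢ ··c··> m2
  m2 = (c.0)\{a,b} ⊢ ··c··> m3
  m3 = 0\{a,b} ⊢ deadlocked
Q's transition system — 2 states:
  n0 = rec X. b.(b.c.0)\{a,b} + c.X ⊢ ··b··> n1, ··c··> n0
  n1 = (b.c.0)\{a,b} ⊢ deadlocked
Bisimilarity quotient blocks:
  B0 = {m0}
  B1 = {m1}
  B2 = {m2}
  B3 = {m3, n1}
  B4 = {n0}
m0 ∈ B0, n0 ∈ B4 → different blocks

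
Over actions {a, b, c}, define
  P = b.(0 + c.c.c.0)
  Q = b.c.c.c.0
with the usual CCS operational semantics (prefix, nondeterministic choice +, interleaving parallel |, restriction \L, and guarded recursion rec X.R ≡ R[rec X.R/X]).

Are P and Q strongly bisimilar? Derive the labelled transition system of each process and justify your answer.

P's transition system — 5 states:
  p0 = b.(0 + c.c.c.0) → —b→ p1
  p1 = 0 + c.c.c.0 → —c→ p2
  p2 = c.c.0 → —c→ p3
  p3 = c.0 → —c→ p4
  p4 = 0 → (no moves)
Q's transition system — 5 states:
  q0 = b.c.c.c.0 → —b→ q1
  q1 = c.c.c.0 → —c→ q2
  q2 = c.c.0 → —c→ q3
  q3 = c.0 → —c→ q4
  q4 = 0 → (no moves)
Coarsest stable partition (strong bisimilarity classes):
  B0 = {p0, q0}
  B1 = {p1, q1}
  B2 = {p2, q2}
  B3 = {p3, q3}
  B4 = {p4, q4}
p0 ∈ B0, q0 ∈ B0 → same block

YES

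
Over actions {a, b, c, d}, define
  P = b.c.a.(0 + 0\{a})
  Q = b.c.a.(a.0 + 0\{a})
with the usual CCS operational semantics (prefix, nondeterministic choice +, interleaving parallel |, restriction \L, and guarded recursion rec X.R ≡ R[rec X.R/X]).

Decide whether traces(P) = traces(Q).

P's transition system — 4 states:
  m0 = b.c.a.(0 + 0\{a}) :: =b=> m1
  m1 = c.a.(0 + 0\{a}) :: =c=> m2
  m2 = a.(0 + 0\{a}) :: =a=> m3
  m3 = 0 + 0\{a} :: ·
Q's transition system — 5 states:
  n0 = b.c.a.(a.0 + 0\{a}) :: =b=> n1
  n1 = c.a.(a.0 + 0\{a}) :: =c=> n2
  n2 = a.(a.0 + 0\{a}) :: =a=> n3
  n3 = a.0 + 0\{a} :: =a=> n4
  n4 = 0 :: ·
Trace ⟨bcaa⟩ through Q, begin at {n0}:
  step 1 (b): {n1}
  step 2 (c): {n2}
  step 3 (a): {n3}
  step 4 (a): {n4}
  ✓ Q
Trace ⟨bcaa⟩ through P, begin at {m0}:
  step 1 (b): {m1}
  step 2 (c): {m2}
  step 3 (a): {m3}
  step 4 (a): no successor for P

NO — witness ⟨bcaa⟩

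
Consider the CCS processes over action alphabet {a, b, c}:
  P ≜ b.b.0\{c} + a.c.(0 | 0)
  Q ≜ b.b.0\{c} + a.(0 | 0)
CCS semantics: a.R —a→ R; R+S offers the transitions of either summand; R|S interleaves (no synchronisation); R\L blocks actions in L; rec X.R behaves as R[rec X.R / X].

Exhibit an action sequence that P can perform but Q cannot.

LTS(P): 5 reachable states
  u0 = b.b.0\{c} + a.c.(0 | 0) ⊢ —a→ u1, —b→ u2
  u1 = c.(0 | 0) ⊢ —c→ u3
  u2 = b.0\{c} ⊢ —b→ u4
  u3 = 0 | 0 ⊢ (no moves)
  u4 = 0\{c} ⊢ (no moves)
LTS(Q): 4 reachable states
  v0 = b.b.0\{c} + a.(0 | 0) ⊢ —a→ v1, —b→ v2
  v1 = 0 | 0 ⊢ (no moves)
  v2 = b.0\{c} ⊢ —b→ v3
  v3 = 0\{c} ⊢ (no moves)
Run σ = ⟨ac⟩ on P: start {u0}
  after a @ step 1: {u1}
  after c @ step 2: {u3}
  P completes σ.
Run σ = ⟨ac⟩ on Q: start {v0}
  after a @ step 1: {v1}
  after c @ step 2: no successor for Q

ac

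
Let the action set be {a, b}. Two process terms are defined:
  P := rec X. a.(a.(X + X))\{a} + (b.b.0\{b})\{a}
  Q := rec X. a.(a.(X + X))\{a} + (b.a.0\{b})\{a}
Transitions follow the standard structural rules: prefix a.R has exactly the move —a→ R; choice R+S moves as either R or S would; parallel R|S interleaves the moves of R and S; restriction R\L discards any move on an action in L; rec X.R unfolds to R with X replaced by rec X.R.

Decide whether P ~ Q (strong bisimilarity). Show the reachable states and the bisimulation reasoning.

Reachable graph of P (4 states):
  u0 = rec X. a.(a.(X + X))\{a} + (b.b.0\{b})\{a} | --a--▸ u1, --b--▸ u2
  u1 = (a.((rec X. a.(a.(X + X))\{a} + (b.b.0\{b})\{a}) + (rec X. a.(a.(X + X))\{a} + (b.b.0\{b})\{a})))\{a} | stopped
  u2 = (b.0\{b})\{a} | --b--▸ u3
  u3 = 0\{b}\{a} | stopped
Reachable graph of Q (3 states):
  v0 = rec X. a.(a.(X + X))\{a} + (b.a.0\{b})\{a} | --a--▸ v1, --b--▸ v2
  v1 = (a.((rec X. a.(a.(X + X))\{a} + (b.a.0\{b})\{a}) + (rec X. a.(a.(X + X))\{a} + (b.a.0\{b})\{a})))\{a} | stopped
  v2 = (a.0\{b})\{a} | stopped
Partition-refinement fixed point:
  B0 = {u0}
  B1 = {u2}
  B2 = {u1, u3, v1, v2}
  B3 = {v0}
u0 ∈ B0, v0 ∈ B3 → different blocks

not bisimilar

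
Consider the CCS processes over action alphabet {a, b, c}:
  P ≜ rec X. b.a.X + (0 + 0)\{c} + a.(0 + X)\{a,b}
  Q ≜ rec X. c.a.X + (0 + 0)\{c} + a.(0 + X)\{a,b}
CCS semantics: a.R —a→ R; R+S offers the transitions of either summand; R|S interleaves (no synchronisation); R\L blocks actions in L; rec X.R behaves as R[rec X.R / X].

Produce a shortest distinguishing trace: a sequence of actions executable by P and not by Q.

b

P's transition system — 3 states:
  m0 = rec X. b.a.X + (0 + 0)\{c} + a.(0 + X)\{a,b} → ··a··> m1, ··b··> m2
  m1 = (0 + (rec X. b.a.X + (0 + 0)\{c} + a.(0 + X)\{a,b}))\{a,b} → ·
  m2 = a.(rec X. b.a.X + (0 + 0)\{c} + a.(0 + X)\{a,b}) → ··a··> m0
Q's transition system — 4 states:
  n0 = rec X. c.a.X + (0 + 0)\{c} + a.(0 + X)\{a,b} → ··a··> n1, ··c··> n2
  n1 = (0 + (rec X. c.a.X + (0 + 0)\{c} + a.(0 + X)\{a,b}))\{a,b} → ··c··> n3
  n2 = a.(rec X. c.a.X + (0 + 0)\{c} + a.(0 + X)\{a,b}) → ··a··> n0
  n3 = (a.(rec X. c.a.X + (0 + 0)\{c} + a.(0 + X)\{a,b}))\{a,b} → ·
Run σ = ⟨b⟩ on P: start {m0}
  [1] b ⇒ {m2}
  — P admits the full trace.
Run σ = ⟨b⟩ on Q: start {n0}
  [1] b ⇒ no successor for Q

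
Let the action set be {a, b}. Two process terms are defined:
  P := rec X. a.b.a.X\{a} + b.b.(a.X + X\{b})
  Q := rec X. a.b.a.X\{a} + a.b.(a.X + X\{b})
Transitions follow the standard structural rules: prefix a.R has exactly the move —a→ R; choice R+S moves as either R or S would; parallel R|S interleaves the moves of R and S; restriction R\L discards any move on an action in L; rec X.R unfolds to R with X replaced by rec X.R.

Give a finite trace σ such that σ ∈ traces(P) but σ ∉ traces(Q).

b

Reachable graph of P (9 states):
  m0 = rec X. a.b.a.X\{a} + b.b.(a.X + X\{b}) :: —a→ m1, —b→ m2
  m1 = b.a.(rec X. a.b.a.X\{a} + b.b.(a.X + X\{b}))\{a} :: —b→ m3
  m2 = b.(a.(rec X. a.b.a.X\{a} + b.b.(a.X + X\{b})) + (rec X. a.b.a.X\{a} + b.b.(a.X + X\{b}))\{b}) :: —b→ m4
  m3 = a.(rec X. a.b.a.X\{a} + b.b.(a.X + X\{b}))\{a} :: —a→ m5
  m4 = a.(rec X. a.b.a.X\{a} + b.b.(a.X + X\{b})) + (rec X. a.b.a.X\{a} + b.b.(a.X + X\{b}))\{b} :: —a→ m0, —a→ m6
  m5 = (rec X. a.b.a.X\{a} + b.b.(a.X + X\{b}))\{a} :: —b→ m7
  m6 = (b.a.(rec X. a.b.a.X\{a} + b.b.(a.X + X\{b}))\{a})\{b} :: deadlocked
  m7 = (b.(a.(rec X. a.b.a.X\{a} + b.b.(a.X + X\{b})) + (rec X. a.b.a.X\{a} + b.b.(a.X + X\{b}))\{b}))\{a} :: —b→ m8
  m8 = (a.(rec X. a.b.a.X\{a} + b.b.(a.X + X\{b})) + (rec X. a.b.a.X\{a} + b.b.(a.X + X\{b}))\{b})\{a} :: deadlocked
Reachable graph of Q (8 states):
  n0 = rec X. a.b.a.X\{a} + a.b.(a.X + X\{b}) :: —a→ n1, —a→ n2
  n1 = b.(a.(rec X. a.b.a.X\{a} + a.b.(a.X + X\{b})) + (rec X. a.b.a.X\{a} + a.b.(a.X + X\{b}))\{b}) :: —b→ n3
  n2 = b.a.(rec X. a.b.a.X\{a} + a.b.(a.X + X\{b}))\{a} :: —b→ n4
  n3 = a.(rec X. a.b.a.X\{a} + a.b.(a.X + X\{b})) + (rec X. a.b.a.X\{a} + a.b.(a.X + X\{b}))\{b} :: —a→ n0, —a→ n5, —a→ n6
  n4 = a.(rec X. a.b.a.X\{a} + a.b.(a.X + X\{b}))\{a} :: —a→ n7
  n5 = (b.(a.(rec X. a.b.a.X\{a} + a.b.(a.X + X\{b})) + (rec X. a.b.a.X\{a} + a.b.(a.X + X\{b}))\{b}))\{b} :: deadlocked
  n6 = (b.a.(rec X. a.b.a.X\{a} + a.b.(a.X + X\{b}))\{a})\{b} :: deadlocked
  n7 = (rec X. a.b.a.X\{a} + a.b.(a.X + X\{b}))\{a} :: deadlocked
Executing b from P (initial set {m0}):
  [1] b ⇒ {m2}
  ✓ P
Executing b from Q (initial set {n0}):
  [1] b ⇒ ∅  — Q cannot continue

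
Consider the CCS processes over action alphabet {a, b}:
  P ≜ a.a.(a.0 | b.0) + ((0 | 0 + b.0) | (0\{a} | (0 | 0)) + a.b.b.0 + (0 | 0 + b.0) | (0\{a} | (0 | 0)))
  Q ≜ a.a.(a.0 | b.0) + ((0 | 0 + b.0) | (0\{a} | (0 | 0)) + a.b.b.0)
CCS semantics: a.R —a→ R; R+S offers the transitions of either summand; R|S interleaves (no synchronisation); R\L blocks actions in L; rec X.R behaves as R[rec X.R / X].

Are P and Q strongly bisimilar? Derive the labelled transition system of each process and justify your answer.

Reachable graph of P (10 states):
  s0 = a.a.(a.0 | b.0) + ((0 | 0 + b.0) | (0\{a} | (0 | 0)) + a.b.b.0 + (0 | 0 + b.0) | (0\{a} | (0 | 0))) → =a=> s1, =a=> s2, =b=> s3
  s1 = a.(a.0 | b.0) → =a=> s4
  s2 = b.b.0 → =b=> s5
  s3 = 0 | (0\{a} | (0 | 0)) → stopped
  s4 = a.0 | b.0 → =a=> s6, =b=> s7
  s5 = b.0 → =b=> s8
  s6 = 0 | b.0 → =b=> s9
  s7 = a.0 | 0 → =a=> s9
  s8 = 0 → stopped
  s9 = 0 | 0 → stopped
Reachable graph of Q (10 states):
  t0 = a.a.(a.0 | b.0) + ((0 | 0 + b.0) | (0\{a} | (0 | 0)) + a.b.b.0) → =a=> t1, =a=> t2, =b=> t3
  t1 = a.(a.0 | b.0) → =a=> t4
  t2 = b.b.0 → =b=> t5
  t3 = 0 | (0\{a} | (0 | 0)) → stopped
  t4 = a.0 | b.0 → =a=> t6, =b=> t7
  t5 = b.0 → =b=> t8
  t6 = 0 | b.0 → =b=> t9
  t7 = a.0 | 0 → =a=> t9
  t8 = 0 → stopped
  t9 = 0 | 0 → stopped
Coarsest stable partition (strong bisimilarity classes):
  B0 = {s0, t0}
  B1 = {s1, t1}
  B2 = {s4, t4}
  B3 = {s5, s6, t5, t6}
  B4 = {s3, s8, s9, t3, t8, t9}
  B5 = {s7, t7}
  B6 = {s2, t2}
s0 ∈ B0, t0 ∈ B0 → same block

bisimilar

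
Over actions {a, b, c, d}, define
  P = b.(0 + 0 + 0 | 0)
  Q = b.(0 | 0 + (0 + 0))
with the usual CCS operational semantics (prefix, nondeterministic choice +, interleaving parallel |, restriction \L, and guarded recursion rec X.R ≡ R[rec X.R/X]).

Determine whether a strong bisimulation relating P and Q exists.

YES

P's transition system — 2 states:
  u0 = b.(0 + 0 + 0 | 0) ⊢ —b→ u1
  u1 = 0 + 0 + 0 | 0 ⊢ stopped
Q's transition system — 2 states:
  v0 = b.(0 | 0 + (0 + 0)) ⊢ —b→ v1
  v1 = 0 | 0 + (0 + 0) ⊢ stopped
Partition-refinement fixed point:
  B0 = {u0, v0}
  B1 = {u1, v1}
u0 ∈ B0, v0 ∈ B0 → same block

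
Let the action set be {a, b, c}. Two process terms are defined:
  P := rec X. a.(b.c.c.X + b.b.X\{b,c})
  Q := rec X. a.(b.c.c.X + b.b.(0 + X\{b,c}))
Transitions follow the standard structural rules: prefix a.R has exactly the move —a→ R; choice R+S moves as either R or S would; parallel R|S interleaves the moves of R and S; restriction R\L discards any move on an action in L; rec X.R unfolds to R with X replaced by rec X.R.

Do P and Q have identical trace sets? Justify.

Reachable graph of P (7 states):
  p0 = rec X. a.(b.c.c.X + b.b.X\{b,c}) ⊢ --a--▸ p1
  p1 = b.c.c.(rec X. a.(b.c.c.X + b.b.X\{b,c})) + b.b.(rec X. a.(b.c.c.X + b.b.X\{b,c}))\{b,c} ⊢ --b--▸ p2, --b--▸ p3
  p2 = b.(rec X. a.(b.c.c.X + b.b.X\{b,c}))\{b,c} ⊢ --b--▸ p4
  p3 = c.c.(rec X. a.(b.c.c.X + b.b.X\{b,c})) ⊢ --c--▸ p5
  p4 = (rec X. a.(b.c.c.X + b.b.X\{b,c}))\{b,c} ⊢ --a--▸ p6
  p5 = c.(rec X. a.(b.c.c.X + b.b.X\{b,c})) ⊢ --c--▸ p0
  p6 = (b.c.c.(rec X. a.(b.c.c.X + b.b.X\{b,c})) + b.b.(rec X. a.(b.c.c.X + b.b.X\{b,c}))\{b,c})\{b,c} ⊢ (no moves)
Reachable graph of Q (7 states):
  q0 = rec X. a.(b.c.c.X + b.b.(0 + X\{b,c})) ⊢ --a--▸ q1
  q1 = b.c.c.(rec X. a.(b.c.c.X + b.b.(0 + X\{b,c}))) + b.b.(0 + (rec X. a.(b.c.c.X + b.b.(0 + X\{b,c})))\{b,c}) ⊢ --b--▸ q2, --b--▸ q3
  q2 = b.(0 + (rec X. a.(b.c.c.X + b.b.(0 + X\{b,c})))\{b,c}) ⊢ --b--▸ q4
  q3 = c.c.(rec X. a.(b.c.c.X + b.b.(0 + X\{b,c}))) ⊢ --c--▸ q5
  q4 = 0 + (rec X. a.(b.c.c.X + b.b.(0 + X\{b,c})))\{b,c} ⊢ --a--▸ q6
  q5 = c.(rec X. a.(b.c.c.X + b.b.(0 + X\{b,c}))) ⊢ --c--▸ q0
  q6 = (b.c.c.(rec X. a.(b.c.c.X + b.b.(0 + X\{b,c}))) + b.b.(0 + (rec X. a.(b.c.c.X + b.b.(0 + X\{b,c})))\{b,c}))\{b,c} ⊢ (no moves)
Partition-refinement fixed point:
  B0 = {p0, q0}
  B1 = {p1, q1}
  B2 = {p3, q3}
  B3 = {p5, q5}
  B4 = {p2, q2}
  B5 = {p4, q4}
  B6 = {p6, q6}
p0 ∈ B0, q0 ∈ B0 → same block
Bisimilar ⇒ trace-equivalent.

traces(P) = traces(Q)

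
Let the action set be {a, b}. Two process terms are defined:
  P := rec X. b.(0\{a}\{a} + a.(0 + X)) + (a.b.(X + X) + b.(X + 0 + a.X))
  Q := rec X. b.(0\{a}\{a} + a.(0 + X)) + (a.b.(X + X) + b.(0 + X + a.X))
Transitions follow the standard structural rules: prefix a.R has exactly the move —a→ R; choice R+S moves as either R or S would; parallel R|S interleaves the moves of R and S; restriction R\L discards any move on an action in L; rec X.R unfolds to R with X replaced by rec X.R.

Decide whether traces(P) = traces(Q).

LTS(P): 6 reachable states
  u0 = rec X. b.(0\{a}\{a} + a.(0 + X)) + (a.b.(X + X) + b.(X + 0 + a.X)) → —a→ u1, —b→ u2, —b→ u3
  u1 = b.((rec X. b.(0\{a}\{a} + a.(0 + X)) + (a.b.(X + X) + b.(X + 0 + a.X))) + (rec X. b.(0\{a}\{a} + a.(0 + X)) + (a.b.(X + X) + b.(X + 0 + a.X)))) → —b→ u4
  u2 = (rec X. b.(0\{a}\{a} + a.(0 + X)) + (a.b.(X + X) + b.(X + 0 + a.X))) + 0 + a.(rec X. b.(0\{a}\{a} + a.(0 + X)) + (a.b.(X + X) + b.(X + 0 + a.X))) → —a→ u0, —a→ u1, —b→ u2, —b→ u3
  u3 = 0\{a}\{a} + a.(0 + (rec X. b.(0\{a}\{a} + a.(0 + X)) + (a.b.(X + X) + b.(X + 0 + a.X)))) → —a→ u5
  u4 = (rec X. b.(0\{a}\{a} + a.(0 + X)) + (a.b.(X + X) + b.(X + 0 + a.X))) + (rec X. b.(0\{a}\{a} + a.(0 + X)) + (a.b.(X + X) + b.(X + 0 + a.X))) → —a→ u1, —b→ u2, —b→ u3
  u5 = 0 + (rec X. b.(0\{a}\{a} + a.(0 + X)) + (a.b.(X + X) + b.(X + 0 + a.X))) → —a→ u1, —b→ u2, —b→ u3
LTS(Q): 6 reachable states
  v0 = rec X. b.(0\{a}\{a} + a.(0 + X)) + (a.b.(X + X) + b.(0 + X + a.X)) → —a→ v1, —b→ v2, —b→ v3
  v1 = b.((rec X. b.(0\{a}\{a} + a.(0 + X)) + (a.b.(X + X) + b.(0 + X + a.X))) + (rec X. b.(0\{a}\{a} + a.(0 + X)) + (a.b.(X + X) + b.(0 + X + a.X)))) → —b→ v4
  v2 = 0 + (rec X. b.(0\{a}\{a} + a.(0 + X)) + (a.b.(X + X) + b.(0 + X + a.X))) + a.(rec X. b.(0\{a}\{a} + a.(0 + X)) + (a.b.(X + X) + b.(0 + X + a.X))) → —a→ v0, —a→ v1, —b→ v2, —b→ v3
  v3 = 0\{a}\{a} + a.(0 + (rec X. b.(0\{a}\{a} + a.(0 + X)) + (a.b.(X + X) + b.(0 + X + a.X)))) → —a→ v5
  v4 = (rec X. b.(0\{a}\{a} + a.(0 + X)) + (a.b.(X + X) + b.(0 + X + a.X))) + (rec X. b.(0\{a}\{a} + a.(0 + X)) + (a.b.(X + X) + b.(0 + X + a.X))) → —a→ v1, —b→ v2, —b→ v3
  v5 = 0 + (rec X. b.(0\{a}\{a} + a.(0 + X)) + (a.b.(X + X) + b.(0 + X + a.X))) → —a→ v1, —b→ v2, —b→ v3
Coarsest stable partition (strong bisimilarity classes):
  B0 = {u0, u4, u5, v0, v4, v5}
  B1 = {u2, v2}
  B2 = {u1, v1}
  B3 = {u3, v3}
u0 ∈ B0, v0 ∈ B0 → same block
Bisimilar ⇒ trace-equivalent.

YES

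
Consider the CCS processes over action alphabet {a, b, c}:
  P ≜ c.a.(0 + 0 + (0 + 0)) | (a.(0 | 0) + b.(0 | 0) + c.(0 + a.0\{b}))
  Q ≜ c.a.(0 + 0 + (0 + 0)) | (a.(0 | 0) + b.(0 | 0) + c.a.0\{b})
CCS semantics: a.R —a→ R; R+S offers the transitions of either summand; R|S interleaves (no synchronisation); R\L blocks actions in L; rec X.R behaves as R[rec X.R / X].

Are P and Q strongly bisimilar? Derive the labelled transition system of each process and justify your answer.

LTS(P): 12 reachable states
  p0 = c.a.(0 + 0 + (0 + 0)) | (a.(0 | 0) + b.(0 | 0) + c.(0 + a.0\{b})) → —a→ p1, —b→ p1, —c→ p2, —c→ p3
  p1 = c.a.(0 + 0 + (0 + 0)) | (0 | 0) → —c→ p4
  p2 = a.(0 + 0 + (0 + 0)) | (a.(0 | 0) + b.(0 | 0) + c.(0 + a.0\{b})) → —a→ p4, —a→ p5, —b→ p4, —c→ p6
  p3 = c.a.(0 + 0 + (0 + 0)) | (0 + a.0\{b}) → —a→ p7, —c→ p6
  p4 = a.(0 + 0 + (0 + 0)) | (0 | 0) → —a→ p8
  p5 = (0 + 0 + (0 + 0)) | (a.(0 | 0) + b.(0 | 0) + c.(0 + a.0\{b})) → —a→ p8, —b→ p8, —c→ p9
  p6 = a.(0 + 0 + (0 + 0)) | (0 + a.0\{b}) → —a→ p10, —a→ p9
  p7 = c.a.(0 + 0 + (0 + 0)) | 0\{b} → —c→ p10
  p8 = (0 + 0 + (0 + 0)) | (0 | 0) → ·
  p9 = (0 + 0 + (0 + 0)) | (0 + a.0\{b}) → —a→ p11
  p10 = a.(0 + 0 + (0 + 0)) | 0\{b} → —a→ p11
  p11 = (0 + 0 + (0 + 0)) | 0\{b} → ·
LTS(Q): 12 reachable states
  q0 = c.a.(0 + 0 + (0 + 0)) | (a.(0 | 0) + b.(0 | 0) + c.a.0\{b}) → —a→ q1, —b→ q1, —c→ q2, —c→ q3
  q1 = c.a.(0 + 0 + (0 + 0)) | (0 | 0) → —c→ q4
  q2 = a.(0 + 0 + (0 + 0)) | (a.(0 | 0) + b.(0 | 0) + c.a.0\{b}) → —a→ q4, —a→ q5, —b→ q4, —c→ q6
  q3 = c.a.(0 + 0 + (0 + 0)) | a.0\{b} → —a→ q7, —c→ q6
  q4 = a.(0 + 0 + (0 + 0)) | (0 | 0) → —a→ q8
  q5 = (0 + 0 + (0 + 0)) | (a.(0 | 0) + b.(0 | 0) + c.a.0\{b}) → —a→ q8, —b→ q8, —c→ q9
  q6 = a.(0 + 0 + (0 + 0)) | a.0\{b} → —a→ q10, —a→ q9
  q7 = c.a.(0 + 0 + (0 + 0)) | 0\{b} → —c→ q10
  q8 = (0 + 0 + (0 + 0)) | (0 | 0) → ·
  q9 = (0 + 0 + (0 + 0)) | a.0\{b} → —a→ q11
  q10 = a.(0 + 0 + (0 + 0)) | 0\{b} → —a→ q11
  q11 = (0 + 0 + (0 + 0)) | 0\{b} → ·
Coarsest stable partition (strong bisimilarity classes):
  B0 = {p0, q0}
  B1 = {p3, q3}
  B2 = {p6, q6}
  B3 = {p10, p4, p9, q10, q4, q9}
  B4 = {p11, p8, q11, q8}
  B5 = {p1, p7, q1, q7}
  B6 = {p2, q2}
  B7 = {p5, q5}
p0 ∈ B0, q0 ∈ B0 → same block

P ~ Q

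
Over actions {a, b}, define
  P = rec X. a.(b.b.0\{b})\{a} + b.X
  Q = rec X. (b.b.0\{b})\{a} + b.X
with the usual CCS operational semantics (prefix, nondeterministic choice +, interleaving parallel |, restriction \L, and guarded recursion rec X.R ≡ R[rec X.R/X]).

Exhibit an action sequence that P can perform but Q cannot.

a

LTS(P): 4 reachable states
  u0 = rec X. a.(b.b.0\{b})\{a} + b.X :: -a-> u1, -b-> u0
  u1 = (b.b.0\{b})\{a} :: -b-> u2
  u2 = (b.0\{b})\{a} :: -b-> u3
  u3 = 0\{b}\{a} :: ·
LTS(Q): 3 reachable states
  v0 = rec X. (b.b.0\{b})\{a} + b.X :: -b-> v0, -b-> v1
  v1 = (b.0\{b})\{a} :: -b-> v2
  v2 = 0\{b}\{a} :: ·
Run σ = ⟨a⟩ on P: start {u0}
  after a @ step 1: {u1}
  ✓ P
Run σ = ⟨a⟩ on Q: start {v0}
  after a @ step 1: ∅ (Q stuck)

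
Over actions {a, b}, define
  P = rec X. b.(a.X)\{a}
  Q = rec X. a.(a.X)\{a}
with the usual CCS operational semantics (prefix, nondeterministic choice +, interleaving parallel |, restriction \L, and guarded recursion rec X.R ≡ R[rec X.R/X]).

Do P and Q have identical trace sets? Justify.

LTS(P): 2 reachable states
  p0 = rec X. b.(a.X)\{a} → ··b··> p1
  p1 = (a.(rec X. b.(a.X)\{a}))\{a} → ∅
LTS(Q): 2 reachable states
  q0 = rec X. a.(a.X)\{a} → ··a··> q1
  q1 = (a.(rec X. a.(a.X)\{a}))\{a} → ∅
Trace ⟨b⟩ through P, begin at {p0}:
  after b @ step 1: {p1}
  ✓ P
Trace ⟨b⟩ through Q, begin at {q0}:
  after b @ step 1: ∅ (Q stuck)

trace-distinct — witness ⟨b⟩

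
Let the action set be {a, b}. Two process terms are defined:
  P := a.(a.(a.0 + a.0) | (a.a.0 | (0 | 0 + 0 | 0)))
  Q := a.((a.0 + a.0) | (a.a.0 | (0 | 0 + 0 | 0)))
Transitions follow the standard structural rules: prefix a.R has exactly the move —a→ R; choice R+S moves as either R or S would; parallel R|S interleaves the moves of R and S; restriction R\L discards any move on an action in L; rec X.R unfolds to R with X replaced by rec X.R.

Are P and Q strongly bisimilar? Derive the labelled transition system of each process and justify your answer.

not bisimilar

P's transition system — 10 states:
  p0 = a.(a.(a.0 + a.0) | (a.a.0 | (0 | 0 + 0 | 0))) | —a→ p1
  p1 = a.(a.0 + a.0) | (a.a.0 | (0 | 0 + 0 | 0)) | —a→ p2, —a→ p3
  p2 = (a.0 + a.0) | (a.a.0 | (0 | 0 + 0 | 0)) | —a→ p4, —a→ p5
  p3 = a.(a.0 + a.0) | (a.0 | (0 | 0 + 0 | 0)) | —a→ p4, —a→ p6
  p4 = (a.0 + a.0) | (a.0 | (0 | 0 + 0 | 0)) | —a→ p7, —a→ p8
  p5 = 0 | (a.a.0 | (0 | 0 + 0 | 0)) | —a→ p8
  p6 = a.(a.0 + a.0) | (0 | (0 | 0 + 0 | 0)) | —a→ p7
  p7 = (a.0 + a.0) | (0 | (0 | 0 + 0 | 0)) | —a→ p9
  p8 = 0 | (a.0 | (0 | 0 + 0 | 0)) | —a→ p9
  p9 = 0 | (0 | (0 | 0 + 0 | 0)) | deadlocked
Q's transition system — 7 states:
  q0 = a.((a.0 + a.0) | (a.a.0 | (0 | 0 + 0 | 0))) | —a→ q1
  q1 = (a.0 + a.0) | (a.a.0 | (0 | 0 + 0 | 0)) | —a→ q2, —a→ q3
  q2 = (a.0 + a.0) | (a.0 | (0 | 0 + 0 | 0)) | —a→ q4, —a→ q5
  q3 = 0 | (a.a.0 | (0 | 0 + 0 | 0)) | —a→ q5
  q4 = (a.0 + a.0) | (0 | (0 | 0 + 0 | 0)) | —a→ q6
  q5 = 0 | (a.0 | (0 | 0 + 0 | 0)) | —a→ q6
  q6 = 0 | (0 | (0 | 0 + 0 | 0)) | deadlocked
Coarsest stable partition (strong bisimilarity classes):
  B0 = {p0}
  B1 = {p1, q0}
  B2 = {p2, p3, q1}
  B3 = {p4, p5, p6, q2, q3}
  B4 = {p7, p8, q4, q5}
  B5 = {p9, q6}
p0 ∈ B0, q0 ∈ B1 → different blocks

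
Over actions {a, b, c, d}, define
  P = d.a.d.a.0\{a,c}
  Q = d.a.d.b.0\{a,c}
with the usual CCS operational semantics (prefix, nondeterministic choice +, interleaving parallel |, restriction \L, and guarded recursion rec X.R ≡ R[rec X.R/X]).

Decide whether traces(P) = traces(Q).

P's transition system — 5 states:
  u0 = d.a.d.a.0\{a,c} ⊢ --d--▸ u1
  u1 = a.d.a.0\{a,c} ⊢ --a--▸ u2
  u2 = d.a.0\{a,c} ⊢ --d--▸ u3
  u3 = a.0\{a,c} ⊢ --a--▸ u4
  u4 = 0\{a,c} ⊢ ·
Q's transition system — 5 states:
  v0 = d.a.d.b.0\{a,c} ⊢ --d--▸ v1
  v1 = a.d.b.0\{a,c} ⊢ --a--▸ v2
  v2 = d.b.0\{a,c} ⊢ --d--▸ v3
  v3 = b.0\{a,c} ⊢ --b--▸ v4
  v4 = 0\{a,c} ⊢ ·
Trace ⟨dada⟩ through P, begin at {u0}:
  [1] d ⇒ {u1}
  [2] a ⇒ {u2}
  [3] d ⇒ {u3}
  [4] a ⇒ {u4}
  ✓ P
Trace ⟨dada⟩ through Q, begin at {v0}:
  [1] d ⇒ {v1}
  [2] a ⇒ {v2}
  [3] d ⇒ {v3}
  [4] a ⇒ no successor for Q

trace-distinct — witness ⟨dada⟩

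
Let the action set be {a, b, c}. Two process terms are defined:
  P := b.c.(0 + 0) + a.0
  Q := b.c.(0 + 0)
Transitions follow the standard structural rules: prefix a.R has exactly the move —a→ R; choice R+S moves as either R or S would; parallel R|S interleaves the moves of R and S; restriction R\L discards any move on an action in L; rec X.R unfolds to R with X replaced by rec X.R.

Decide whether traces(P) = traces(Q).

traces(P) ≠ traces(Q) — witness ⟨a⟩

P's transition system — 4 states:
  p0 = b.c.(0 + 0) + a.0 → ··a··> p1, ··b··> p2
  p1 = 0 → ·
  p2 = c.(0 + 0) → ··c··> p3
  p3 = 0 + 0 → ·
Q's transition system — 3 states:
  q0 = b.c.(0 + 0) → ··b··> q1
  q1 = c.(0 + 0) → ··c··> q2
  q2 = 0 + 0 → ·
Executing a from P (initial set {p0}):
  step 1 (a): {p1}
  P completes σ.
Executing a from Q (initial set {q0}):
  step 1 (a): ∅ (Q stuck)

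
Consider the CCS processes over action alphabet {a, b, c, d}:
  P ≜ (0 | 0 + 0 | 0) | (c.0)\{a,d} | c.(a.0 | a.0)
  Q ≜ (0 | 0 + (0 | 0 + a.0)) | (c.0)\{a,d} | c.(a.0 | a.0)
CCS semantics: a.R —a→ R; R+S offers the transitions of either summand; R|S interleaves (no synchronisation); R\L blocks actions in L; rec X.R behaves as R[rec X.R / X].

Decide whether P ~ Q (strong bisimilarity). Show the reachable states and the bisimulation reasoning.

NO

P's transition system — 10 states:
  u0 = (0 | 0 + 0 | 0) | (c.0)\{a,d} | c.(a.0 | a.0) | ··c··> u1, ··c··> u2
  u1 = (0 | 0 + 0 | 0) | (c.0)\{a,d} | (a.0 | a.0) | ··a··> u3, ··a··> u4, ··c··> u5
  u2 = (0 | 0 + 0 | 0) | 0\{a,d} | c.(a.0 | a.0) | ··c··> u5
  u3 = (0 | 0 + 0 | 0) | (c.0)\{a,d} | (0 | a.0) | ··a··> u6, ··c··> u7
  u4 = (0 | 0 + 0 | 0) | (c.0)\{a,d} | (a.0 | 0) | ··a··> u6, ··c··> u8
  u5 = (0 | 0 + 0 | 0) | 0\{a,d} | (a.0 | a.0) | ··a··> u7, ··a··> u8
  u6 = (0 | 0 + 0 | 0) | (c.0)\{a,d} | (0 | 0) | ··c··> u9
  u7 = (0 | 0 + 0 | 0) | 0\{a,d} | (0 | a.0) | ··a··> u9
  u8 = (0 | 0 + 0 | 0) | 0\{a,d} | (a.0 | 0) | ··a··> u9
  u9 = (0 | 0 + 0 | 0) | 0\{a,d} | (0 | 0) | deadlocked
Q's transition system — 20 states:
  v0 = (0 | 0 + (0 | 0 + a.0)) | (c.0)\{a,d} | c.(a.0 | a.0) | ··a··> v1, ··c··> v2, ··c··> v3
  v1 = 0 | (c.0)\{a,d} | c.(a.0 | a.0) | ··c··> v4, ··c··> v5
  v2 = (0 | 0 + (0 | 0 + a.0)) | (c.0)\{a,d} | (a.0 | a.0) | ··a··> v4, ··a··> v6, ··a··> v7, ··c··> v8
  v3 = (0 | 0 + (0 | 0 + a.0)) | 0\{a,d} | c.(a.0 | a.0) | ··a··> v5, ··c··> v8
  v4 = 0 | (c.0)\{a,d} | (a.0 | a.0) | ··a··> v10, ··a··> v9, ··c··> v11
  v5 = 0 | 0\{a,d} | c.(a.0 | a.0) | ··c··> v11
  v6 = (0 | 0 + (0 | 0 + a.0)) | (c.0)\{a,d} | (0 | a.0) | ··a··> v12, ··a··> v9, ··c··> v13
  v7 = (0 | 0 + (0 | 0 + a.0)) | (c.0)\{a,d} | (a.0 | 0) | ··a··> v10, ··a··> v12, ··c··> v14
  v8 = (0 | 0 + (0 | 0 + a.0)) | 0\{a,d} | (a.0 | a.0) | ··a··> v11, ··a··> v13, ··a··> v14
  v9 = 0 | (c.0)\{a,d} | (0 | a.0) | ··a··> v15, ··c··> v16
  v10 = 0 | (c.0)\{a,d} | (a.0 | 0) | ··a··> v15, ··c··> v17
  v11 = 0 | 0\{a,d} | (a.0 | a.0) | ··a··> v16, ··a··> v17
  v12 = (0 | 0 + (0 | 0 + a.0)) | (c.0)\{a,d} | (0 | 0) | ··a··> v15, ··c··> v18
  v13 = (0 | 0 + (0 | 0 + a.0)) | 0\{a,d} | (0 | a.0) | ··a··> v16, ··a··> v18
  v14 = (0 | 0 + (0 | 0 + a.0)) | 0\{a,d} | (a.0 | 0) | ··a··> v17, ··a··> v18
  v15 = 0 | (c.0)\{a,d} | (0 | 0) | ··c··> v19
  v16 = 0 | 0\{a,d} | (0 | a.0) | ··a··> v19
  v17 = 0 | 0\{a,d} | (a.0 | 0) | ··a··> v19
  v18 = (0 | 0 + (0 | 0 + a.0)) | 0\{a,d} | (0 | 0) | ··a··> v19
  v19 = 0 | 0\{a,d} | (0 | 0) | deadlocked
Coarsest stable partition (strong bisimilarity classes):
  B0 = {u0, v1}
  B1 = {u1, v4, v6, v7}
  B2 = {u5, v11, v13, v14}
  B3 = {u7, u8, v16, v17, v18}
  B4 = {u9, v19}
  B5 = {u3, u4, v10, v12, v9}
  B6 = {u6, v15}
  B7 = {u2, v5}
  B8 = {v0}
  B9 = {v3}
  B10 = {v8}
  B11 = {v2}
u0 ∈ B0, v0 ∈ B8 → different blocks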